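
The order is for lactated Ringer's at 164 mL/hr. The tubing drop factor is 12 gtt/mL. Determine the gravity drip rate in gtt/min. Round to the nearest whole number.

33 gtt/min

164 mL/hr ÷ 60 min/hr = 2.733333 mL/min
2.733333 mL/min × 12 gtt/mL = 32.8 gtt/min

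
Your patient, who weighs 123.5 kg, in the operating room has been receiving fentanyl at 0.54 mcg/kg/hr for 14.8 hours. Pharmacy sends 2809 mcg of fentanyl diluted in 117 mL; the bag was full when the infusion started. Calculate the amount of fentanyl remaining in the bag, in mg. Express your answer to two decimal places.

1.82 mg

Dose = 0.54 mcg/kg/hr × 123.5 kg = 66.69 mcg/hr
Concentration = 2809 mcg ÷ 117 mL = 24.00855 mcg/mL
Rate = 66.69 mcg/hr ÷ 24.00855 mcg/mL = 2.777761 mL/hr
Volume infused = 2.777761 mL/hr × 14.8 hr = 41.11086 mL
Volume remaining = 117 − 41.11086 = 75.88914 mL
Drug remaining = 75.88914 mL × 24.00855 mcg/mL = 1821.988 mcg = 1.821988 mg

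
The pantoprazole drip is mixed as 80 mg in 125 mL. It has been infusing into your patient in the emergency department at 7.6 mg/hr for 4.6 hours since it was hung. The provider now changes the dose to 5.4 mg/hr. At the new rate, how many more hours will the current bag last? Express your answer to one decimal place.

Initial rate:
Concentration = 80 mg ÷ 125 mL = 0.64 mg/mL
Rate = 7.6 mg/hr ÷ 0.64 mg/mL = 11.875 mL/hr
Volume infused so far = 11.875 mL/hr × 4.6 hr = 54.625 mL
Volume remaining = 125 − 54.625 = 70.375 mL
New rate:
Rate = 5.4 mg/hr ÷ 0.64 mg/mL = 8.4375 mL/hr
Time remaining = 70.375 mL ÷ 8.4375 mL/hr = 8.340741 hr

8.3 hours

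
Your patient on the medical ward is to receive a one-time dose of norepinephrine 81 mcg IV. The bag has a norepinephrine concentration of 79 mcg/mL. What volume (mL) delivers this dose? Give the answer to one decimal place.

1.0 mL

Volume = 81 mcg ÷ 79 mcg/mL = 1.025316 mL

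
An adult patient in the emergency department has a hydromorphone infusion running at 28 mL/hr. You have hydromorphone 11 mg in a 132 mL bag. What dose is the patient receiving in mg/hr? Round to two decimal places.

2.33 mg/hr

Concentration = 11 mg ÷ 132 mL = 0.08333333 mg/mL
Drug rate = 28 mL/hr × 0.08333333 mg/mL = 2.333333 mg/hr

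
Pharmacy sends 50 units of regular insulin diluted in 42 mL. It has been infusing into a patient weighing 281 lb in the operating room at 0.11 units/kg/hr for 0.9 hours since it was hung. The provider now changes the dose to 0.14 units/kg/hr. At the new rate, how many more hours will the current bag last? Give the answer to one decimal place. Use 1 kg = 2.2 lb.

Initial rate:
Weight = 281 lb ÷ 2.2 lb/kg = 127.7273 kg
Dose = 0.11 units/kg/hr × 127.7273 kg = 14.05 units/hr
Concentration = 50 units ÷ 42 mL = 1.190476 units/mL
Rate = 14.05 units/hr ÷ 1.190476 units/mL = 11.802 mL/hr
Volume infused so far = 11.802 mL/hr × 0.9 hr = 10.6218 mL
Volume remaining = 42 − 10.6218 = 31.3782 mL
New rate:
Dose = 0.14 units/kg/hr × 127.7273 kg = 17.88182 units/hr
Rate = 17.88182 units/hr ÷ 1.190476 units/mL = 15.02073 mL/hr
Time remaining = 31.3782 mL ÷ 15.02073 mL/hr = 2.088993 hr

2.1 hours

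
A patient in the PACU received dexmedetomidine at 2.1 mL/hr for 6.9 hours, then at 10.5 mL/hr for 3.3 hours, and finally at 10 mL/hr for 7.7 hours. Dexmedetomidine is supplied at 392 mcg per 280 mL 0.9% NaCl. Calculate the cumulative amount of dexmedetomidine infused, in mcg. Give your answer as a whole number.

177 mcg

Concentration = 392 mcg ÷ 280 mL = 1.4 mcg/mL
Stage 1: 2.1 mL/hr × 6.9 hr = 14.49 mL → 14.49 mL × 1.4 mcg/mL = 20.286 mcg
Stage 2: 10.5 mL/hr × 3.3 hr = 34.65 mL → 34.65 mL × 1.4 mcg/mL = 48.51 mcg
Stage 3: 10 mL/hr × 7.7 hr = 77 mL → 77 mL × 1.4 mcg/mL = 107.8 mcg
Total = 20.286 + 48.51 + 107.8 = 176.596 mcg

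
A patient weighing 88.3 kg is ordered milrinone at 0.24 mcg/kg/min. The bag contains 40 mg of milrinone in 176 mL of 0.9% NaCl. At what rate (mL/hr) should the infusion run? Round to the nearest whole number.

6 mL/hr

Dose = 0.24 mcg/kg/min × 88.3 kg = 21.192 mcg/min
21.192 mcg/min × 60 min/hr = 1271.52 mcg/hr
Concentration = 40 mg ÷ 176 mL = 0.2272727 mg/mL = 227.2727 mcg/mL
Rate = 1271.52 mcg/hr ÷ 227.2727 mcg/mL = 5.594688 mL/hr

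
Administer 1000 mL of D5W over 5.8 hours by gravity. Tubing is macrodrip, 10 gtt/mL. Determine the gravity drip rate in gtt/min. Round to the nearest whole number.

1000 mL ÷ (5.8 hr × 60 = 348 min) = 2.873563 mL/min
2.873563 mL/min × 10 gtt/mL = 28.73563 gtt/min

29 gtt/min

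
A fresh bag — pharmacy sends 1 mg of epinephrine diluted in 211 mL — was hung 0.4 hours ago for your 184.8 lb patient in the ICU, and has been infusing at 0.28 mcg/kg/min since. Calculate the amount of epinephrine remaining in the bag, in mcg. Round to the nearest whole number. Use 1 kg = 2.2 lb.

436 mcg

Weight = 184.8 lb ÷ 2.2 lb/kg = 84 kg
Dose = 0.28 mcg/kg/min × 84 kg = 23.52 mcg/min
23.52 mcg/min × 60 min/hr = 1411.2 mcg/hr
Concentration = 1 mg ÷ 211 mL = 0.004739336 mg/mL = 4.739336 mcg/mL
Rate = 1411.2 mcg/hr ÷ 4.739336 mcg/mL = 297.7632 mL/hr
Volume infused = 297.7632 mL/hr × 0.4 hr = 119.1053 mL
Volume remaining = 211 − 119.1053 = 91.89472 mL
Drug remaining = 91.89472 mL × 4.739336 mcg/mL = 435.52 mcg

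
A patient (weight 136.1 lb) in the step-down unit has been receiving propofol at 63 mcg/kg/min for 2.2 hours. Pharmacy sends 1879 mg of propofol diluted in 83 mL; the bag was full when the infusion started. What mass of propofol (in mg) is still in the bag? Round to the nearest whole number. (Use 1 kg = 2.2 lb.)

Weight = 136.1 lb ÷ 2.2 lb/kg = 61.86364 kg
Dose = 63 mcg/kg/min × 61.86364 kg = 3897.409 mcg/min
3897.409 mcg/min × 60 min/hr = 233844.5 mcg/hr
Concentration = 1879 mg ÷ 83 mL = 22.63855 mg/mL = 22638.55 mcg/mL
Rate = 233844.5 mcg/hr ÷ 22638.55 mcg/mL = 10.32948 mL/hr
Volume infused = 10.32948 mL/hr × 2.2 hr = 22.72486 mL
Volume remaining = 83 − 22.72486 = 60.27514 mL
Drug remaining = 60.27514 mL × 22638.55 mcg/mL = 1364542 mcg = 1364.542 mg

1365 mg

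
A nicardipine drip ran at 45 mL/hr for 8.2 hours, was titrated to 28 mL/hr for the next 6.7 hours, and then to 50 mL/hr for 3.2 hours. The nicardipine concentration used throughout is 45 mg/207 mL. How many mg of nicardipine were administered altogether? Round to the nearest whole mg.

156 mg

Concentration = 45 mg ÷ 207 mL = 0.2173913 mg/mL
Stage 1: 45 mL/hr × 8.2 hr = 369 mL → 369 mL × 0.2173913 mg/mL = 80.21739 mg
Stage 2: 28 mL/hr × 6.7 hr = 187.6 mL → 187.6 mL × 0.2173913 mg/mL = 40.78261 mg
Stage 3: 50 mL/hr × 3.2 hr = 160 mL → 160 mL × 0.2173913 mg/mL = 34.78261 mg
Total = 80.21739 + 40.78261 + 34.78261 = 155.7826 mg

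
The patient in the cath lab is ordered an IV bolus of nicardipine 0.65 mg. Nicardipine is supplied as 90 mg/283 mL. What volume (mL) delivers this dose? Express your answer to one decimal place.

Concentration = 90 mg ÷ 283 mL = 0.3180212 mg/mL
Volume = 0.65 mg ÷ 0.3180212 mg/mL = 2.043889 mL

2.0 mL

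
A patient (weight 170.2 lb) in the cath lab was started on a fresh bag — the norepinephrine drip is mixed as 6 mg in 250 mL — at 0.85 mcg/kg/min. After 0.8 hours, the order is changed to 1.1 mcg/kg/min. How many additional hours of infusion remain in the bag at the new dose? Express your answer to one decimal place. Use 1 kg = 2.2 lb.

0.6 hours

Initial rate:
Weight = 170.2 lb ÷ 2.2 lb/kg = 77.36364 kg
Dose = 0.85 mcg/kg/min × 77.36364 kg = 65.75909 mcg/min
65.75909 mcg/min × 60 min/hr = 3945.545 mcg/hr
Concentration = 6 mg ÷ 250 mL = 0.024 mg/mL = 24 mcg/mL
Rate = 3945.545 mcg/hr ÷ 24 mcg/mL = 164.3977 mL/hr
Volume infused so far = 164.3977 mL/hr × 0.8 hr = 131.5182 mL
Volume remaining = 250 − 131.5182 = 118.4818 mL
New rate:
Dose = 1.1 mcg/kg/min × 77.36364 kg = 85.1 mcg/min
85.1 mcg/min × 60 min/hr = 5106 mcg/hr
Rate = 5106 mcg/hr ÷ 24 mcg/mL = 212.75 mL/hr
Time remaining = 118.4818 mL ÷ 212.75 mL/hr = 0.5569063 hr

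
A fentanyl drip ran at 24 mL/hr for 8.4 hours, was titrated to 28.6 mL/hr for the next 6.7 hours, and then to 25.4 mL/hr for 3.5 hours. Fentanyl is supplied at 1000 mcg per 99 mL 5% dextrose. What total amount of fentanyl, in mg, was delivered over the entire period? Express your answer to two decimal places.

4.87 mg

Concentration = 1000 mcg ÷ 99 mL = 10.10101 mcg/mL
Stage 1: 24 mL/hr × 8.4 hr = 201.6 mL → 201.6 mL × 10.10101 mcg/mL = 2036.364 mcg
Stage 2: 28.6 mL/hr × 6.7 hr = 191.62 mL → 191.62 mL × 10.10101 mcg/mL = 1935.556 mcg
Stage 3: 25.4 mL/hr × 3.5 hr = 88.9 mL → 88.9 mL × 10.10101 mcg/mL = 897.9798 mcg
Total = 2036.364 + 1935.556 + 897.9798 = 4869.899 mcg = 4.869899 mg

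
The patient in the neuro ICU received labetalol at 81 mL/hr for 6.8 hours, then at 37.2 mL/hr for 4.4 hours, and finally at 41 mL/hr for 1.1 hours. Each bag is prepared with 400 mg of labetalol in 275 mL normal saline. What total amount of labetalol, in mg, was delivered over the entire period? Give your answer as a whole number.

1105 mg

Concentration = 400 mg ÷ 275 mL = 1.454545 mg/mL
Stage 1: 81 mL/hr × 6.8 hr = 550.8 mL → 550.8 mL × 1.454545 mg/mL = 801.1636 mg
Stage 2: 37.2 mL/hr × 4.4 hr = 163.68 mL → 163.68 mL × 1.454545 mg/mL = 238.08 mg
Stage 3: 41 mL/hr × 1.1 hr = 45.1 mL → 45.1 mL × 1.454545 mg/mL = 65.6 mg
Total = 801.1636 + 238.08 + 65.6 = 1104.844 mg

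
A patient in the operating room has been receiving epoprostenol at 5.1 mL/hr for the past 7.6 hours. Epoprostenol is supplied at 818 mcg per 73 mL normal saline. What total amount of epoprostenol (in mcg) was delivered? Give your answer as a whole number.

Concentration = 818 mcg ÷ 73 mL = 11.20548 mcg/mL = 11205.48 ng/mL
Drug rate = 5.1 mL/hr × 11205.48 ng/mL = 57147.95 ng/hr
Total = 57147.95 ng/hr × 7.6 hr = 434324.4 ng = 434.3244 mcg

434 mcg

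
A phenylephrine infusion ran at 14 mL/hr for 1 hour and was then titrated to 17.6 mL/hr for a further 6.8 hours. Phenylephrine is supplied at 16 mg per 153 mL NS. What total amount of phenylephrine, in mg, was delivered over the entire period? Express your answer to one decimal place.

Concentration = 16 mg ÷ 153 mL = 0.1045752 mg/mL
Stage 1: 14 mL/hr × 1 hr = 14 mL → 14 mL × 0.1045752 mg/mL = 1.464052 mg
Stage 2: 17.6 mL/hr × 6.8 hr = 119.68 mL → 119.68 mL × 0.1045752 mg/mL = 12.51556 mg
Total = 1.464052 + 12.51556 = 13.97961 mg

14.0 mg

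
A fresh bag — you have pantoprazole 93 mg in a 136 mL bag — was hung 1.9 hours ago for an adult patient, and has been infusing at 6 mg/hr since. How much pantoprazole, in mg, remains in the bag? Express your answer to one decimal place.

Concentration = 93 mg ÷ 136 mL = 0.6838235 mg/mL
Rate = 6 mg/hr ÷ 0.6838235 mg/mL = 8.774194 mL/hr
Volume infused = 8.774194 mL/hr × 1.9 hr = 16.67097 mL
Volume remaining = 136 − 16.67097 = 119.329 mL
Drug remaining = 119.329 mL × 0.6838235 mg/mL = 81.6 mg

81.6 mg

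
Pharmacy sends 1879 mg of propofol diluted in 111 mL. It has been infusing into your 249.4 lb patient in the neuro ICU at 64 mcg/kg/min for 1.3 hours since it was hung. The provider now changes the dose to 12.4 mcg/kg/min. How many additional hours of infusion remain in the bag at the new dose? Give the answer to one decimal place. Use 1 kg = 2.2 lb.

Initial rate:
Weight = 249.4 lb ÷ 2.2 lb/kg = 113.3636 kg
Dose = 64 mcg/kg/min × 113.3636 kg = 7255.273 mcg/min
7255.273 mcg/min × 60 min/hr = 435316.4 mcg/hr
Concentration = 1879 mg ÷ 111 mL = 16.92793 mg/mL = 16927.93 mcg/mL
Rate = 435316.4 mcg/hr ÷ 16927.93 mcg/mL = 25.71587 mL/hr
Volume infused so far = 25.71587 mL/hr × 1.3 hr = 33.43063 mL
Volume remaining = 111 − 33.43063 = 77.56937 mL
New rate:
Dose = 12.4 mcg/kg/min × 113.3636 kg = 1405.709 mcg/min
1405.709 mcg/min × 60 min/hr = 84342.55 mcg/hr
Rate = 84342.55 mcg/hr ÷ 16927.93 mcg/mL = 4.982449 mL/hr
Time remaining = 77.56937 mL ÷ 4.982449 mL/hr = 15.56852 hr

15.6 hours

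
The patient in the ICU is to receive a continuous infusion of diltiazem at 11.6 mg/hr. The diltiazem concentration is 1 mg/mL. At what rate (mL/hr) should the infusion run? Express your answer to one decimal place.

11.6 mL/hr

Rate = 11.6 mg/hr ÷ 1 mg/mL = 11.6 mL/hr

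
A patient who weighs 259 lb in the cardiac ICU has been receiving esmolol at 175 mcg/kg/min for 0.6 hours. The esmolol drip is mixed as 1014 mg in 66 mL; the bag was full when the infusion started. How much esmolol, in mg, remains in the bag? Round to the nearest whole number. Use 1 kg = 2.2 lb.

Weight = 259 lb ÷ 2.2 lb/kg = 117.7273 kg
Dose = 175 mcg/kg/min × 117.7273 kg = 20602.27 mcg/min
20602.27 mcg/min × 60 min/hr = 1236136 mcg/hr
Concentration = 1014 mg ÷ 66 mL = 15.36364 mg/mL = 15363.64 mcg/mL
Rate = 1236136 mcg/hr ÷ 15363.64 mcg/mL = 80.45858 mL/hr
Volume infused = 80.45858 mL/hr × 0.6 hr = 48.27515 mL
Volume remaining = 66 − 48.27515 = 17.72485 mL
Drug remaining = 17.72485 mL × 15363.64 mcg/mL = 272318.2 mcg = 272.3182 mg

272 mg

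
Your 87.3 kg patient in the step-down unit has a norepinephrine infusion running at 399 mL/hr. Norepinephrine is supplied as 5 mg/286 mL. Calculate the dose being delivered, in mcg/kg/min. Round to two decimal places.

1.33 mcg/kg/min

Concentration = 5 mg ÷ 286 mL = 0.01748252 mg/mL = 17.48252 mcg/mL
Drug rate = 399 mL/hr × 17.48252 mcg/mL = 6975.524 mcg/hr
6975.524 mcg/hr ÷ 60 min/hr = 116.2587 mcg/min
116.2587 mcg/min ÷ 87.3 kg = 1.331715 mcg/kg/min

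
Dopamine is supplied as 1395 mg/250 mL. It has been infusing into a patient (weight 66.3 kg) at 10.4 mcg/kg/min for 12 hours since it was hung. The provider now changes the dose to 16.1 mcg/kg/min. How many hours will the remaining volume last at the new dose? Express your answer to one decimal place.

Initial rate:
Dose = 10.4 mcg/kg/min × 66.3 kg = 689.52 mcg/min
689.52 mcg/min × 60 min/hr = 41371.2 mcg/hr
Concentration = 1395 mg ÷ 250 mL = 5.58 mg/mL = 5580 mcg/mL
Rate = 41371.2 mcg/hr ÷ 5580 mcg/mL = 7.414194 mL/hr
Volume infused so far = 7.414194 mL/hr × 12 hr = 88.97032 mL
Volume remaining = 250 − 88.97032 = 161.0297 mL
New rate:
Dose = 16.1 mcg/kg/min × 66.3 kg = 1067.43 mcg/min
1067.43 mcg/min × 60 min/hr = 64045.8 mcg/hr
Rate = 64045.8 mcg/hr ÷ 5580 mcg/mL = 11.47774 mL/hr
Time remaining = 161.0297 mL ÷ 11.47774 mL/hr = 14.02973 hr

14.0 hours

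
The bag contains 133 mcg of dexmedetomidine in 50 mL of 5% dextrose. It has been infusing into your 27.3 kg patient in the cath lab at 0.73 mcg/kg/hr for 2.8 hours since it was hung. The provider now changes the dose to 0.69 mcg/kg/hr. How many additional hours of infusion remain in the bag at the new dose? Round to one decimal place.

4.1 hours

Initial rate:
Dose = 0.73 mcg/kg/hr × 27.3 kg = 19.929 mcg/hr
Concentration = 133 mcg ÷ 50 mL = 2.66 mcg/mL
Rate = 19.929 mcg/hr ÷ 2.66 mcg/mL = 7.492105 mL/hr
Volume infused so far = 7.492105 mL/hr × 2.8 hr = 20.97789 mL
Volume remaining = 50 − 20.97789 = 29.02211 mL
New rate:
Dose = 0.69 mcg/kg/hr × 27.3 kg = 18.837 mcg/hr
Rate = 18.837 mcg/hr ÷ 2.66 mcg/mL = 7.081579 mL/hr
Time remaining = 29.02211 mL ÷ 7.081579 mL/hr = 4.098253 hr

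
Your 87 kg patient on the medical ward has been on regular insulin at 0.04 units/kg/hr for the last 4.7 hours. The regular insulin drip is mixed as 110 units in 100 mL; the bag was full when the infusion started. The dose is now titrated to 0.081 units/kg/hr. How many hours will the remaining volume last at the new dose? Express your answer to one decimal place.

13.3 hours

Initial rate:
Dose = 0.04 units/kg/hr × 87 kg = 3.48 units/hr
Concentration = 110 units ÷ 100 mL = 1.1 units/mL
Rate = 3.48 units/hr ÷ 1.1 units/mL = 3.163636 mL/hr
Volume infused so far = 3.163636 mL/hr × 4.7 hr = 14.86909 mL
Volume remaining = 100 − 14.86909 = 85.13091 mL
New rate:
Dose = 0.081 units/kg/hr × 87 kg = 7.047 units/hr
Rate = 7.047 units/hr ÷ 1.1 units/mL = 6.406364 mL/hr
Time remaining = 85.13091 mL ÷ 6.406364 mL/hr = 13.28849 hr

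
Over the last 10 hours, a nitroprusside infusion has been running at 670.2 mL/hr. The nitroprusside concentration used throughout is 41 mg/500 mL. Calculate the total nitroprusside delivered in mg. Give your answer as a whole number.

550 mg

Concentration = 41 mg ÷ 500 mL = 0.082 mg/mL = 82 mcg/mL
Drug rate = 670.2 mL/hr × 82 mcg/mL = 54956.4 mcg/hr
Total = 54956.4 mcg/hr × 10 hr = 549564 mcg = 549.564 mg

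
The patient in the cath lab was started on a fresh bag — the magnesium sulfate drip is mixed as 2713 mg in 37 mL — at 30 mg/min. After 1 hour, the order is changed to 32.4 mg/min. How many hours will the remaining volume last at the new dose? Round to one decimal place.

Initial rate:
30 mg/min × 60 min/hr = 1800 mg/hr
Concentration = 2713 mg ÷ 37 mL = 73.32432 mg/mL
Rate = 1800 mg/hr ÷ 73.32432 mg/mL = 24.54847 mL/hr
Volume infused so far = 24.54847 mL/hr × 1 hr = 24.54847 mL
Volume remaining = 37 − 24.54847 = 12.45153 mL
New rate:
32.4 mg/min × 60 min/hr = 1944 mg/hr
Rate = 1944 mg/hr ÷ 73.32432 mg/mL = 26.51235 mL/hr
Time remaining = 12.45153 mL ÷ 26.51235 mL/hr = 0.4696502 hr

0.5 hours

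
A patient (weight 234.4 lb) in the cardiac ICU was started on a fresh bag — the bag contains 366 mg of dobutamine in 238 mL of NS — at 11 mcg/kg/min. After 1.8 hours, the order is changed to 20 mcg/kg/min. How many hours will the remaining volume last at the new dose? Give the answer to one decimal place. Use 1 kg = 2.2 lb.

Initial rate:
Weight = 234.4 lb ÷ 2.2 lb/kg = 106.5455 kg
Dose = 11 mcg/kg/min × 106.5455 kg = 1172 mcg/min
1172 mcg/min × 60 min/hr = 70320 mcg/hr
Concentration = 366 mg ÷ 238 mL = 1.537815 mg/mL = 1537.815 mcg/mL
Rate = 70320 mcg/hr ÷ 1537.815 mcg/mL = 45.72721 mL/hr
Volume infused so far = 45.72721 mL/hr × 1.8 hr = 82.30898 mL
Volume remaining = 238 − 82.30898 = 155.691 mL
New rate:
Dose = 20 mcg/kg/min × 106.5455 kg = 2130.909 mcg/min
2130.909 mcg/min × 60 min/hr = 127854.5 mcg/hr
Rate = 127854.5 mcg/hr ÷ 1537.815 mcg/mL = 83.14039 mL/hr
Time remaining = 155.691 mL ÷ 83.14039 mL/hr = 1.872628 hr

1.9 hours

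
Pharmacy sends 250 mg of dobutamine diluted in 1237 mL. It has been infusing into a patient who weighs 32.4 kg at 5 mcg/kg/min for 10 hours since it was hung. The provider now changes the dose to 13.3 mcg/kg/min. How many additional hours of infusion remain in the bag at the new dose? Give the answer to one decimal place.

Initial rate:
Dose = 5 mcg/kg/min × 32.4 kg = 162 mcg/min
162 mcg/min × 60 min/hr = 9720 mcg/hr
Concentration = 250 mg ÷ 1237 mL = 0.2021019 mg/mL = 202.1019 mcg/mL
Rate = 9720 mcg/hr ÷ 202.1019 mcg/mL = 48.09456 mL/hr
Volume infused so far = 48.09456 mL/hr × 10 hr = 480.9456 mL
Volume remaining = 1237 − 480.9456 = 756.0544 mL
New rate:
Dose = 13.3 mcg/kg/min × 32.4 kg = 430.92 mcg/min
430.92 mcg/min × 60 min/hr = 25855.2 mcg/hr
Rate = 25855.2 mcg/hr ÷ 202.1019 mcg/mL = 127.9315 mL/hr
Time remaining = 756.0544 mL ÷ 127.9315 mL/hr = 5.909836 hr

5.9 hours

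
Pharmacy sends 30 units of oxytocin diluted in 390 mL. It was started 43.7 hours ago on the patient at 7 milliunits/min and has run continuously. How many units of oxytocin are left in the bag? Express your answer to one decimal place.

7 milliunits/min × 60 min/hr = 420 milliunits/hr
Concentration = 30 units ÷ 390 mL = 0.07692308 units/mL = 76.92308 milliunits/mL
Rate = 420 milliunits/hr ÷ 76.92308 milliunits/mL = 5.46 mL/hr
Volume infused = 5.46 mL/hr × 43.7 hr = 238.602 mL
Volume remaining = 390 − 238.602 = 151.398 mL
Drug remaining = 151.398 mL × 76.92308 milliunits/mL = 11646 milliunits = 11.646 units

11.6 units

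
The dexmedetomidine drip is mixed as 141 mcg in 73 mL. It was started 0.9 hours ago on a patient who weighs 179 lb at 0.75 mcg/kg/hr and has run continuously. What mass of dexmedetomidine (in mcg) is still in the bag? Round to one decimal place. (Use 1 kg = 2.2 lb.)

Weight = 179 lb ÷ 2.2 lb/kg = 81.36364 kg
Dose = 0.75 mcg/kg/hr × 81.36364 kg = 61.02273 mcg/hr
Concentration = 141 mcg ÷ 73 mL = 1.931507 mcg/mL
Rate = 61.02273 mcg/hr ÷ 1.931507 mcg/mL = 31.59333 mL/hr
Volume infused = 31.59333 mL/hr × 0.9 hr = 28.43399 mL
Volume remaining = 73 − 28.43399 = 44.56601 mL
Drug remaining = 44.56601 mL × 1.931507 mcg/mL = 86.07955 mcg

86.1 mcg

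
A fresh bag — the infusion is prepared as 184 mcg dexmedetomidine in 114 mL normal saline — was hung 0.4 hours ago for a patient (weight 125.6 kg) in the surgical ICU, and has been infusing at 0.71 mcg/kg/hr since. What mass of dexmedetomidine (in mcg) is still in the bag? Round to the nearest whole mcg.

Dose = 0.71 mcg/kg/hr × 125.6 kg = 89.176 mcg/hr
Concentration = 184 mcg ÷ 114 mL = 1.614035 mcg/mL
Rate = 89.176 mcg/hr ÷ 1.614035 mcg/mL = 55.25035 mL/hr
Volume infused = 55.25035 mL/hr × 0.4 hr = 22.10014 mL
Volume remaining = 114 − 22.10014 = 91.89986 mL
Drug remaining = 91.89986 mL × 1.614035 mcg/mL = 148.3296 mcg

148 mcg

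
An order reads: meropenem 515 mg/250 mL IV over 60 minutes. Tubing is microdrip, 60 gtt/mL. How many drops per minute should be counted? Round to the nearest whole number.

250 gtt/min

250 mL ÷ (60 min) = 4.166667 mL/min
4.166667 mL/min × 60 gtt/mL = 250 gtt/min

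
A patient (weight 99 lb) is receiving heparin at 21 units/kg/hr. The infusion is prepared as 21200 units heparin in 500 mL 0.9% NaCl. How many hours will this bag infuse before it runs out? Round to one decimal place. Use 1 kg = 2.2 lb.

Weight = 99 lb ÷ 2.2 lb/kg = 45 kg
Dose = 21 units/kg/hr × 45 kg = 945 units/hr
Concentration = 21200 units ÷ 500 mL = 42.4 units/mL
Rate = 945 units/hr ÷ 42.4 units/mL = 22.28774 mL/hr
Duration = 500 mL ÷ 22.28774 mL/hr = 22.43386 hr

22.4 hours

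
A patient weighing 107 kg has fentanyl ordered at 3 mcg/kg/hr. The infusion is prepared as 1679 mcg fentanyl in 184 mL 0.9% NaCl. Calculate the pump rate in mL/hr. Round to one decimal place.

Dose = 3 mcg/kg/hr × 107 kg = 321 mcg/hr
Concentration = 1679 mcg ÷ 184 mL = 9.125 mcg/mL
Rate = 321 mcg/hr ÷ 9.125 mcg/mL = 35.17808 mL/hr

35.2 mL/hr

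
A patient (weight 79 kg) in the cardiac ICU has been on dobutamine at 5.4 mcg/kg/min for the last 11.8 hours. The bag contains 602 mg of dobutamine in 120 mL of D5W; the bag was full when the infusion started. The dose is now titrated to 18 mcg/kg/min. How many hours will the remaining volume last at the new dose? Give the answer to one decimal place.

Initial rate:
Dose = 5.4 mcg/kg/min × 79 kg = 426.6 mcg/min
426.6 mcg/min × 60 min/hr = 25596 mcg/hr
Concentration = 602 mg ÷ 120 mL = 5.016667 mg/mL = 5016.667 mcg/mL
Rate = 25596 mcg/hr ÷ 5016.667 mcg/mL = 5.102193 mL/hr
Volume infused so far = 5.102193 mL/hr × 11.8 hr = 60.20587 mL
Volume remaining = 120 − 60.20587 = 59.79413 mL
New rate:
Dose = 18 mcg/kg/min × 79 kg = 1422 mcg/min
1422 mcg/min × 60 min/hr = 85320 mcg/hr
Rate = 85320 mcg/hr ÷ 5016.667 mcg/mL = 17.00731 mL/hr
Time remaining = 59.79413 mL ÷ 17.00731 mL/hr = 3.51579 hr

3.5 hours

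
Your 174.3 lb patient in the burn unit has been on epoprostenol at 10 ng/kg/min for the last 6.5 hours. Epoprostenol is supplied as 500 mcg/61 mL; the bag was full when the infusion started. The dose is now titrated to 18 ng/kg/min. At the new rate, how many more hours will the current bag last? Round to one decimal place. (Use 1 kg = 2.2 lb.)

2.2 hours

Initial rate:
Weight = 174.3 lb ÷ 2.2 lb/kg = 79.22727 kg
Dose = 10 ng/kg/min × 79.22727 kg = 792.2727 ng/min
792.2727 ng/min × 60 min/hr = 47536.36 ng/hr
Concentration = 500 mcg ÷ 61 mL = 8.196721 mcg/mL = 8196.721 ng/mL
Rate = 47536.36 ng/hr ÷ 8196.721 ng/mL = 5.799436 mL/hr
Volume infused so far = 5.799436 mL/hr × 6.5 hr = 37.69634 mL
Volume remaining = 61 − 37.69634 = 23.30366 mL
New rate:
Dose = 18 ng/kg/min × 79.22727 kg = 1426.091 ng/min
1426.091 ng/min × 60 min/hr = 85565.45 ng/hr
Rate = 85565.45 ng/hr ÷ 8196.721 ng/mL = 10.43899 mL/hr
Time remaining = 23.30366 mL ÷ 10.43899 mL/hr = 2.232369 hr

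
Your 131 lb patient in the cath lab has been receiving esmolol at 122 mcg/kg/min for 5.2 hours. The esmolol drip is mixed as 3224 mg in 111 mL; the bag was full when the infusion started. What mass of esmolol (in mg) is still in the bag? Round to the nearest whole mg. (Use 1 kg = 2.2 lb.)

957 mg

Weight = 131 lb ÷ 2.2 lb/kg = 59.54545 kg
Dose = 122 mcg/kg/min × 59.54545 kg = 7264.545 mcg/min
7264.545 mcg/min × 60 min/hr = 435872.7 mcg/hr
Concentration = 3224 mg ÷ 111 mL = 29.04505 mg/mL = 29045.05 mcg/mL
Rate = 435872.7 mcg/hr ÷ 29045.05 mcg/mL = 15.00678 mL/hr
Volume infused = 15.00678 mL/hr × 5.2 hr = 78.03528 mL
Volume remaining = 111 − 78.03528 = 32.96472 mL
Drug remaining = 32.96472 mL × 29045.05 mcg/mL = 957461.8 mcg = 957.4618 mg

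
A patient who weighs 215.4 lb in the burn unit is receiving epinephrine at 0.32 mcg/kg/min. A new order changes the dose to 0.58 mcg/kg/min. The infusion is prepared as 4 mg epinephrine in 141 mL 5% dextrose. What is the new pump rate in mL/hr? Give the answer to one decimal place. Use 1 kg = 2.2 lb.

120.1 mL/hr

Weight = 215.4 lb ÷ 2.2 lb/kg = 97.90909 kg
Dose = 0.58 mcg/kg/min × 97.90909 kg = 56.78727 mcg/min
56.78727 mcg/min × 60 min/hr = 3407.236 mcg/hr
Concentration = 4 mg ÷ 141 mL = 0.02836879 mg/mL = 28.36879 mcg/mL
Rate = 3407.236 mcg/hr ÷ 28.36879 mcg/mL = 120.1051 mL/hr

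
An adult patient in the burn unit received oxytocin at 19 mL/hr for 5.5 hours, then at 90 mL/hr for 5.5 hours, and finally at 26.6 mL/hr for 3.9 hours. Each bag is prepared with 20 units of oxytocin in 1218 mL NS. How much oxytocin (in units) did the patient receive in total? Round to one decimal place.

Concentration = 20 units ÷ 1218 mL = 0.01642036 units/mL
Stage 1: 19 mL/hr × 5.5 hr = 104.5 mL → 104.5 mL × 0.01642036 units/mL = 1.715928 units
Stage 2: 90 mL/hr × 5.5 hr = 495 mL → 495 mL × 0.01642036 units/mL = 8.128079 units
Stage 3: 26.6 mL/hr × 3.9 hr = 103.74 mL → 103.74 mL × 0.01642036 units/mL = 1.703448 units
Total = 1.715928 + 8.128079 + 1.703448 = 11.54745 units

11.5 units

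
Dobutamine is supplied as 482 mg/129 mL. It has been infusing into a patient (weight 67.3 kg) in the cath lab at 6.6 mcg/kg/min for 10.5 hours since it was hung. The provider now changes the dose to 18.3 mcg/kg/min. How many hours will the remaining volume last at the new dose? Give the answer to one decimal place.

Initial rate:
Dose = 6.6 mcg/kg/min × 67.3 kg = 444.18 mcg/min
444.18 mcg/min × 60 min/hr = 26650.8 mcg/hr
Concentration = 482 mg ÷ 129 mL = 3.736434 mg/mL = 3736.434 mcg/mL
Rate = 26650.8 mcg/hr ÷ 3736.434 mcg/mL = 7.132683 mL/hr
Volume infused so far = 7.132683 mL/hr × 10.5 hr = 74.89317 mL
Volume remaining = 129 − 74.89317 = 54.10683 mL
New rate:
Dose = 18.3 mcg/kg/min × 67.3 kg = 1231.59 mcg/min
1231.59 mcg/min × 60 min/hr = 73895.4 mcg/hr
Rate = 73895.4 mcg/hr ÷ 3736.434 mcg/mL = 19.77698 mL/hr
Time remaining = 54.10683 mL ÷ 19.77698 mL/hr = 2.735848 hr

2.7 hours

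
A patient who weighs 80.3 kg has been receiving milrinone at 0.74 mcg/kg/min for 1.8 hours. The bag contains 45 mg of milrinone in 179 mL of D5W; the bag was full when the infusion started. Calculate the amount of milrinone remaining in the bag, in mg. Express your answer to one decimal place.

Dose = 0.74 mcg/kg/min × 80.3 kg = 59.422 mcg/min
59.422 mcg/min × 60 min/hr = 3565.32 mcg/hr
Concentration = 45 mg ÷ 179 mL = 0.2513966 mg/mL = 251.3966 mcg/mL
Rate = 3565.32 mcg/hr ÷ 251.3966 mcg/mL = 14.18205 mL/hr
Volume infused = 14.18205 mL/hr × 1.8 hr = 25.52769 mL
Volume remaining = 179 − 25.52769 = 153.4723 mL
Drug remaining = 153.4723 mL × 251.3966 mcg/mL = 38582.42 mcg = 38.58242 mg

38.6 mg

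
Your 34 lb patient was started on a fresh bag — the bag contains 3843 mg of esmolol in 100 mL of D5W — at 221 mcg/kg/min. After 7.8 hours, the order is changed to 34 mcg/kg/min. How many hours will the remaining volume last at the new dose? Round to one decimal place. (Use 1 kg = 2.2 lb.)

Initial rate:
Weight = 34 lb ÷ 2.2 lb/kg = 15.45455 kg
Dose = 221 mcg/kg/min × 15.45455 kg = 3415.455 mcg/min
3415.455 mcg/min × 60 min/hr = 204927.3 mcg/hr
Concentration = 3843 mg ÷ 100 mL = 38.43 mg/mL = 38430 mcg/mL
Rate = 204927.3 mcg/hr ÷ 38430 mcg/mL = 5.332482 mL/hr
Volume infused so far = 5.332482 mL/hr × 7.8 hr = 41.59336 mL
Volume remaining = 100 − 41.59336 = 58.40664 mL
New rate:
Dose = 34 mcg/kg/min × 15.45455 kg = 525.4545 mcg/min
525.4545 mcg/min × 60 min/hr = 31527.27 mcg/hr
Rate = 31527.27 mcg/hr ÷ 38430 mcg/mL = 0.8203818 mL/hr
Time remaining = 58.40664 mL ÷ 0.8203818 mL/hr = 71.19446 hr

71.2 hours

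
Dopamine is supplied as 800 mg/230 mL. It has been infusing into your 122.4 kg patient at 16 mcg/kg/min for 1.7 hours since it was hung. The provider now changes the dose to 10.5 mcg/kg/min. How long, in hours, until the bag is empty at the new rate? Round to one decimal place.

Initial rate:
Dose = 16 mcg/kg/min × 122.4 kg = 1958.4 mcg/min
1958.4 mcg/min × 60 min/hr = 117504 mcg/hr
Concentration = 800 mg ÷ 230 mL = 3.478261 mg/mL = 3478.261 mcg/mL
Rate = 117504 mcg/hr ÷ 3478.261 mcg/mL = 33.7824 mL/hr
Volume infused so far = 33.7824 mL/hr × 1.7 hr = 57.43008 mL
Volume remaining = 230 − 57.43008 = 172.5699 mL
New rate:
Dose = 10.5 mcg/kg/min × 122.4 kg = 1285.2 mcg/min
1285.2 mcg/min × 60 min/hr = 77112 mcg/hr
Rate = 77112 mcg/hr ÷ 3478.261 mcg/mL = 22.1697 mL/hr
Time remaining = 172.5699 mL ÷ 22.1697 mL/hr = 7.784044 hr

7.8 hours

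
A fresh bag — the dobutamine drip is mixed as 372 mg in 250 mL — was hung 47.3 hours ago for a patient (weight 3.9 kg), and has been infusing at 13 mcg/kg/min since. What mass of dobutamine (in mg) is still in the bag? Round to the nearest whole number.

228 mg

Dose = 13 mcg/kg/min × 3.9 kg = 50.7 mcg/min
50.7 mcg/min × 60 min/hr = 3042 mcg/hr
Concentration = 372 mg ÷ 250 mL = 1.488 mg/mL = 1488 mcg/mL
Rate = 3042 mcg/hr ÷ 1488 mcg/mL = 2.044355 mL/hr
Volume infused = 2.044355 mL/hr × 47.3 hr = 96.69798 mL
Volume remaining = 250 − 96.69798 = 153.302 mL
Drug remaining = 153.302 mL × 1488 mcg/mL = 228113.4 mcg = 228.1134 mg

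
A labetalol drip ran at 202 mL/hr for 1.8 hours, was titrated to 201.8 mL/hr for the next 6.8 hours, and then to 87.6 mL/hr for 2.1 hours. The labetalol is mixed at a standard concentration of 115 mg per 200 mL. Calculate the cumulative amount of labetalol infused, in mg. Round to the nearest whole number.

1104 mg

Concentration = 115 mg ÷ 200 mL = 0.575 mg/mL
Stage 1: 202 mL/hr × 1.8 hr = 363.6 mL → 363.6 mL × 0.575 mg/mL = 209.07 mg
Stage 2: 201.8 mL/hr × 6.8 hr = 1372.24 mL → 1372.24 mL × 0.575 mg/mL = 789.038 mg
Stage 3: 87.6 mL/hr × 2.1 hr = 183.96 mL → 183.96 mL × 0.575 mg/mL = 105.777 mg
Total = 209.07 + 789.038 + 105.777 = 1103.885 mg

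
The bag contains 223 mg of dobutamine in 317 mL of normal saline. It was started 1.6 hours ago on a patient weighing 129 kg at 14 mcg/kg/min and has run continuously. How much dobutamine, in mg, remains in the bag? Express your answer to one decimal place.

49.6 mg

Dose = 14 mcg/kg/min × 129 kg = 1806 mcg/min
1806 mcg/min × 60 min/hr = 108360 mcg/hr
Concentration = 223 mg ÷ 317 mL = 0.70347 mg/mL = 703.47 mcg/mL
Rate = 108360 mcg/hr ÷ 703.47 mcg/mL = 154.0364 mL/hr
Volume infused = 154.0364 mL/hr × 1.6 hr = 246.4583 mL
Volume remaining = 317 − 246.4583 = 70.54174 mL
Drug remaining = 70.54174 mL × 703.47 mcg/mL = 49624 mcg = 49.624 mg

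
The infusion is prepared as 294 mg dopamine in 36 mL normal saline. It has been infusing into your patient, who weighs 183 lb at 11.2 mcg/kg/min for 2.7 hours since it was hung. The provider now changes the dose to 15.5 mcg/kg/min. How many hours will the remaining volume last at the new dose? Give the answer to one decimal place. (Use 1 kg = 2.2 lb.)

1.8 hours

Initial rate:
Weight = 183 lb ÷ 2.2 lb/kg = 83.18182 kg
Dose = 11.2 mcg/kg/min × 83.18182 kg = 931.6364 mcg/min
931.6364 mcg/min × 60 min/hr = 55898.18 mcg/hr
Concentration = 294 mg ÷ 36 mL = 8.166667 mg/mL = 8166.667 mcg/mL
Rate = 55898.18 mcg/hr ÷ 8166.667 mcg/mL = 6.844675 mL/hr
Volume infused so far = 6.844675 mL/hr × 2.7 hr = 18.48062 mL
Volume remaining = 36 − 18.48062 = 17.51938 mL
New rate:
Dose = 15.5 mcg/kg/min × 83.18182 kg = 1289.318 mcg/min
1289.318 mcg/min × 60 min/hr = 77359.09 mcg/hr
Rate = 77359.09 mcg/hr ÷ 8166.667 mcg/mL = 9.472542 mL/hr
Time remaining = 17.51938 mL ÷ 9.472542 mL/hr = 1.849491 hr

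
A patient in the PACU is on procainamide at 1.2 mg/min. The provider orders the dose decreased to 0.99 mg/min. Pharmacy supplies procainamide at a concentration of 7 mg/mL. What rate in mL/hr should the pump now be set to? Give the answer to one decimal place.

8.5 mL/hr

0.99 mg/min × 60 min/hr = 59.4 mg/hr
Rate = 59.4 mg/hr ÷ 7 mg/mL = 8.485714 mL/hr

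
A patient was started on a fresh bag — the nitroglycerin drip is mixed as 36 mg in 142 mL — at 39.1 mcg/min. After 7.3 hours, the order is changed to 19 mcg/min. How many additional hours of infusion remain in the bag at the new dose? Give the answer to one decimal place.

16.6 hours

Initial rate:
39.1 mcg/min × 60 min/hr = 2346 mcg/hr
Concentration = 36 mg ÷ 142 mL = 0.2535211 mg/mL = 253.5211 mcg/mL
Rate = 2346 mcg/hr ÷ 253.5211 mcg/mL = 9.253667 mL/hr
Volume infused so far = 9.253667 mL/hr × 7.3 hr = 67.55177 mL
Volume remaining = 142 − 67.55177 = 74.44823 mL
New rate:
19 mcg/min × 60 min/hr = 1140 mcg/hr
Rate = 1140 mcg/hr ÷ 253.5211 mcg/mL = 4.496667 mL/hr
Time remaining = 74.44823 mL ÷ 4.496667 mL/hr = 16.55632 hr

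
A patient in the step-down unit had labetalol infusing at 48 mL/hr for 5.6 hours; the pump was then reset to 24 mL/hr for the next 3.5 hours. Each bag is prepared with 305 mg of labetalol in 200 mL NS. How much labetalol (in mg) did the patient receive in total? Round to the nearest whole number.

Concentration = 305 mg ÷ 200 mL = 1.525 mg/mL
Stage 1: 48 mL/hr × 5.6 hr = 268.8 mL → 268.8 mL × 1.525 mg/mL = 409.92 mg
Stage 2: 24 mL/hr × 3.5 hr = 84 mL → 84 mL × 1.525 mg/mL = 128.1 mg
Total = 409.92 + 128.1 = 538.02 mg

538 mg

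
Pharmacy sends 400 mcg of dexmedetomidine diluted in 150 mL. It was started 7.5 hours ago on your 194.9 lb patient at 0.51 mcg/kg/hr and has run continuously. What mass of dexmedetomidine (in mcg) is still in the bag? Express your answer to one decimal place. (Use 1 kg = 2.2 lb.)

61.1 mcg

Weight = 194.9 lb ÷ 2.2 lb/kg = 88.59091 kg
Dose = 0.51 mcg/kg/hr × 88.59091 kg = 45.18136 mcg/hr
Concentration = 400 mcg ÷ 150 mL = 2.666667 mcg/mL
Rate = 45.18136 mcg/hr ÷ 2.666667 mcg/mL = 16.94301 mL/hr
Volume infused = 16.94301 mL/hr × 7.5 hr = 127.0726 mL
Volume remaining = 150 − 127.0726 = 22.92741 mL
Drug remaining = 22.92741 mL × 2.666667 mcg/mL = 61.13977 mcg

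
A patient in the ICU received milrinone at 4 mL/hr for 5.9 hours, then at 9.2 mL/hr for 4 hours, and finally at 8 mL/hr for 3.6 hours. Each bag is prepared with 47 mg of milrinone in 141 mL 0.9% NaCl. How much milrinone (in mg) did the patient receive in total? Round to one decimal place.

29.7 mg

Concentration = 47 mg ÷ 141 mL = 0.3333333 mg/mL
Stage 1: 4 mL/hr × 5.9 hr = 23.6 mL → 23.6 mL × 0.3333333 mg/mL = 7.866667 mg
Stage 2: 9.2 mL/hr × 4 hr = 36.8 mL → 36.8 mL × 0.3333333 mg/mL = 12.26667 mg
Stage 3: 8 mL/hr × 3.6 hr = 28.8 mL → 28.8 mL × 0.3333333 mg/mL = 9.6 mg
Total = 7.866667 + 12.26667 + 9.6 = 29.73333 mg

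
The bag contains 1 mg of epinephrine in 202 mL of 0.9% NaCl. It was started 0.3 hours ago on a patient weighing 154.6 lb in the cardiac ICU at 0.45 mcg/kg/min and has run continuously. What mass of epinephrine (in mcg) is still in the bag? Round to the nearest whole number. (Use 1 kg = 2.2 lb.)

Weight = 154.6 lb ÷ 2.2 lb/kg = 70.27273 kg
Dose = 0.45 mcg/kg/min × 70.27273 kg = 31.62273 mcg/min
31.62273 mcg/min × 60 min/hr = 1897.364 mcg/hr
Concentration = 1 mg ÷ 202 mL = 0.004950495 mg/mL = 4.950495 mcg/mL
Rate = 1897.364 mcg/hr ÷ 4.950495 mcg/mL = 383.2675 mL/hr
Volume infused = 383.2675 mL/hr × 0.3 hr = 114.9802 mL
Volume remaining = 202 − 114.9802 = 87.01976 mL
Drug remaining = 87.01976 mL × 4.950495 mcg/mL = 430.7909 mcg

431 mcg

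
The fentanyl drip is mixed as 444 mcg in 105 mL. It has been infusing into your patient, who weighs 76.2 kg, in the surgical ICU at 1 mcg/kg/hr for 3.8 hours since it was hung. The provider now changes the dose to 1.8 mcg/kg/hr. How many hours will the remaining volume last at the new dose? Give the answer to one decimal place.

1.1 hours

Initial rate:
Dose = 1 mcg/kg/hr × 76.2 kg = 76.2 mcg/hr
Concentration = 444 mcg ÷ 105 mL = 4.228571 mcg/mL
Rate = 76.2 mcg/hr ÷ 4.228571 mcg/mL = 18.02027 mL/hr
Volume infused so far = 18.02027 mL/hr × 3.8 hr = 68.47703 mL
Volume remaining = 105 − 68.47703 = 36.52297 mL
New rate:
Dose = 1.8 mcg/kg/hr × 76.2 kg = 137.16 mcg/hr
Rate = 137.16 mcg/hr ÷ 4.228571 mcg/mL = 32.43649 mL/hr
Time remaining = 36.52297 mL ÷ 32.43649 mL/hr = 1.125984 hr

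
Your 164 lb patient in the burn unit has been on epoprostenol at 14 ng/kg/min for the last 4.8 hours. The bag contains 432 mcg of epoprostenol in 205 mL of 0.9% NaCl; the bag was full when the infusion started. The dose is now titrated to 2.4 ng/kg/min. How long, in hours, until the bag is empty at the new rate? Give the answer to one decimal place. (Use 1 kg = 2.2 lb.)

Initial rate:
Weight = 164 lb ÷ 2.2 lb/kg = 74.54545 kg
Dose = 14 ng/kg/min × 74.54545 kg = 1043.636 ng/min
1043.636 ng/min × 60 min/hr = 62618.18 ng/hr
Concentration = 432 mcg ÷ 205 mL = 2.107317 mcg/mL = 2107.317 ng/mL
Rate = 62618.18 ng/hr ÷ 2107.317 ng/mL = 29.71465 mL/hr
Volume infused so far = 29.71465 mL/hr × 4.8 hr = 142.6303 mL
Volume remaining = 205 − 142.6303 = 62.3697 mL
New rate:
Dose = 2.4 ng/kg/min × 74.54545 kg = 178.9091 ng/min
178.9091 ng/min × 60 min/hr = 10734.55 ng/hr
Rate = 10734.55 ng/hr ÷ 2107.317 ng/mL = 5.093939 mL/hr
Time remaining = 62.3697 mL ÷ 5.093939 mL/hr = 12.2439 hr

12.2 hours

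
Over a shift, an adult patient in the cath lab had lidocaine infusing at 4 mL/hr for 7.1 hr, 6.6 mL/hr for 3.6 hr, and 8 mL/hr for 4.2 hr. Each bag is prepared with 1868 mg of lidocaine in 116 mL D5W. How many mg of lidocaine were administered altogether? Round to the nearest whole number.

Concentration = 1868 mg ÷ 116 mL = 16.10345 mg/mL
Stage 1: 4 mL/hr × 7.1 hr = 28.4 mL → 28.4 mL × 16.10345 mg/mL = 457.3379 mg
Stage 2: 6.6 mL/hr × 3.6 hr = 23.76 mL → 23.76 mL × 16.10345 mg/mL = 382.6179 mg
Stage 3: 8 mL/hr × 4.2 hr = 33.6 mL → 33.6 mL × 16.10345 mg/mL = 541.0759 mg
Total = 457.3379 + 382.6179 + 541.0759 = 1381.032 mg

1381 mg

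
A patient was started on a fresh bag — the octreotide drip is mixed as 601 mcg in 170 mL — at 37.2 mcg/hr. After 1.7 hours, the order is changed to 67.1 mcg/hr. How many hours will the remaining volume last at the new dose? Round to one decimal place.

8.0 hours

Initial rate:
Concentration = 601 mcg ÷ 170 mL = 3.535294 mcg/mL
Rate = 37.2 mcg/hr ÷ 3.535294 mcg/mL = 10.52246 mL/hr
Volume infused so far = 10.52246 mL/hr × 1.7 hr = 17.88819 mL
Volume remaining = 170 − 17.88819 = 152.1118 mL
New rate:
Rate = 67.1 mcg/hr ÷ 3.535294 mcg/mL = 18.98003 mL/hr
Time remaining = 152.1118 mL ÷ 18.98003 mL/hr = 8.014307 hr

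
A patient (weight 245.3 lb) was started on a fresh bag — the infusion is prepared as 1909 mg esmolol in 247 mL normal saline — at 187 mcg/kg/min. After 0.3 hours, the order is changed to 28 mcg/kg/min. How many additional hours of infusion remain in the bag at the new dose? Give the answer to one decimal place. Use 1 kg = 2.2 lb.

8.2 hours

Initial rate:
Weight = 245.3 lb ÷ 2.2 lb/kg = 111.5 kg
Dose = 187 mcg/kg/min × 111.5 kg = 20850.5 mcg/min
20850.5 mcg/min × 60 min/hr = 1251030 mcg/hr
Concentration = 1909 mg ÷ 247 mL = 7.728745 mg/mL = 7728.745 mcg/mL
Rate = 1251030 mcg/hr ÷ 7728.745 mcg/mL = 161.8672 mL/hr
Volume infused so far = 161.8672 mL/hr × 0.3 hr = 48.56015 mL
Volume remaining = 247 − 48.56015 = 198.4399 mL
New rate:
Dose = 28 mcg/kg/min × 111.5 kg = 3122 mcg/min
3122 mcg/min × 60 min/hr = 187320 mcg/hr
Rate = 187320 mcg/hr ÷ 7728.745 mcg/mL = 24.23679 mL/hr
Time remaining = 198.4399 mL ÷ 24.23679 mL/hr = 8.187545 hr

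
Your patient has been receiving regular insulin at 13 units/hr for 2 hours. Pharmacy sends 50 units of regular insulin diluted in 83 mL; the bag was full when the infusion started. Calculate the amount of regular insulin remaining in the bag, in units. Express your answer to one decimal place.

24.0 units

Concentration = 50 units ÷ 83 mL = 0.6024096 units/mL
Rate = 13 units/hr ÷ 0.6024096 units/mL = 21.58 mL/hr
Volume infused = 21.58 mL/hr × 2 hr = 43.16 mL
Volume remaining = 83 − 43.16 = 39.84 mL
Drug remaining = 39.84 mL × 0.6024096 units/mL = 24 units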